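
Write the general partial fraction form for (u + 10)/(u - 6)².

Repeated linear factor: α/(u - 6) + β/(u - 6)²


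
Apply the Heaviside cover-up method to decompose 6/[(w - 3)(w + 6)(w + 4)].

Cover (w - 3), w=3: A = 6/[(3 + 6)(3 + 4)] = 2/21. Cover (w + 6), w=-6: B = 6/[(-6 - 3)(-6 + 4)] = 1/3. Cover (w + 4), w=-4: C = 6/[(-4 - 3)(-4 + 6)] = -3/7.
Result: (2/21)/(w - 3) + (1/3)/(w + 6) - (3/7)/(w + 4)


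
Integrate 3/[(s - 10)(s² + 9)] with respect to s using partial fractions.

Cover-up at s=10: A = 3/(10²+9) = 3/109. Coeff matching: B = -3/109, C = -30/109. Decomposition: (3/109)/(s - 10) - ((3/109)s + 30/109)/(s² + 9). Integrate: linear → ln, quadratic → (1/2)ln + arctan: (3/109) ln|(s - 10)| - (3/218) ln(s² + 9) - (10/109) arctan(s/3) + C


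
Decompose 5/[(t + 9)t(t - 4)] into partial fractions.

Using cover-up method: P = 5/117, Q = -5/36, R = 5/52
Result: (5/117)/(t + 9) - (5/36)/t + (5/52)/(t - 4)


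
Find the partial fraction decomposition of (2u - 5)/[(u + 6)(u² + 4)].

At u=-6: α = (2·(-6) - 5)/((-6)² + 4) = -17/40. β = -α = 17/40, γ = 2 - (-6)·α = -11/20
Result: (-17/40)/(u + 6) + ((17/40)u - 11/20)/(u² + 4)


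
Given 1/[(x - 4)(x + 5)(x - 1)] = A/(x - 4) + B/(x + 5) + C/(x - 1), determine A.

Cover-up at x = 4: A = 1/[(4 + 5)(4 - 1)] = 1/[(9)(3)] = 1/27


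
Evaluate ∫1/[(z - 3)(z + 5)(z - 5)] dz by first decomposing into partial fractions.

Cover-up: α = -1/16, β = 1/80, γ = 1/20. Decomposition: (-1/16)/(z - 3) + (1/80)/(z + 5) + (1/20)/(z - 5). Integrate each term: (-1/16) ln|(z - 3)| + (1/80) ln|(z + 5)| + (1/20) ln|(z - 5)| + C


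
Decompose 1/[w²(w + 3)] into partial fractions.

Cover-up at w=-3: R = 1/(-3 - 0)² = 1/9. Cover-up at w=0: Q = 1/(0 + 3) = 1/3. Comparing w² coeff: P = -R = -1/9
Result: (-1/9)/w + (1/3)/w² + (1/9)/(w + 3)


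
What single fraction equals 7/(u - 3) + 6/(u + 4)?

Common denominator (u - 3)(u + 4). Numerator: 7(u + 4) + 6(u - 3) = (7u + 28) + (6u - 18) = 13u + 10
Result: (13u + 10)/[(u - 3)(u + 4)]


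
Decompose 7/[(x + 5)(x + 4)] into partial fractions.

7/(x + 5)(x + 4) = α/(x + 5) + β/(x + 4). α = 7/(-5 + 4) = -7, β = 7/(-4 + 5) = 7
Result: -7/(x + 5) + 7/(x + 4)


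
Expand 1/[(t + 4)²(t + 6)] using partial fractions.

Cover-up at t=-6: R = 1/(-6 + 4)² = 1/4. Cover-up at t=-4: Q = 1/(-4 + 6) = 1/2. Comparing t² coeff: P = -R = -1/4
Result: (-1/4)/(t + 4) + (1/2)/(t + 4)² + (1/4)/(t + 6)


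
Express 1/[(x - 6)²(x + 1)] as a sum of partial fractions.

Cover-up at x=-1: R = 1/(-1 - 6)² = 1/49. Cover-up at x=6: Q = 1/(6 + 1) = 1/7. Comparing x² coeff: P = -R = -1/49
Result: (-1/49)/(x - 6) + (1/7)/(x - 6)² + (1/49)/(x + 1)


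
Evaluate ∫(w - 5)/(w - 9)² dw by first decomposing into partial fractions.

Decompose: A = 1, B = 1·9 - 5 = 4, so (w - 5)/(w - 9)² = 1/(w - 9) + 4/(w - 9)². Integrate: ∫ A/(w - 9) dw = ln|(w - 9)|; ∫ B/(w - 9)² dw = -4/(w - 9). Sum: ln|(w - 9)| - 4/(w - 9) + C


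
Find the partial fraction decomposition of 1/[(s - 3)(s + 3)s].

Using cover-up method: α = 1/18, β = 1/18, γ = -1/9
Result: (1/18)/(s - 3) + (1/18)/(s + 3) - (1/9)/s


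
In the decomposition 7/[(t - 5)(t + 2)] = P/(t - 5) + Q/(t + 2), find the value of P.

Cover-up at t = 5: P = 7/(5 + 2) = 7/7 = 1


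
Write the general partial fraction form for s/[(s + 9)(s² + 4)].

Linear + irreducible quadratic: A/(s + 9) + (Bs + C)/(s² + 4)


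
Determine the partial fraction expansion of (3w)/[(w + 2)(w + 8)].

At w=-2: A = (3·(-2) + 0)/(-2 + 8) = -1. At w=-8: B = (3·(-8) + 0)/(-8 + 2) = 4
Result: -1/(w + 2) + 4/(w + 8)


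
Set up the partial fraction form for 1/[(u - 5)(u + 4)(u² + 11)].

Two linear + quadratic: α/(u - 5) + β/(u + 4) + (γu + δ)/(u² + 11)


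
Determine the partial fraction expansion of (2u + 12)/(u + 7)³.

(2u + 12) = A(u + 7)² + B(u + 7) + C. At u = -7: C = 2·(-7) + 12 = -2. Coefficients: A = 0, B = 2
Result: 2/(u + 7)² - 2/(u + 7)³


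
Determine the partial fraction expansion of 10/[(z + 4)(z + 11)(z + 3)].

Using cover-up method: A = -10/7, B = 5/28, C = 5/4
Result: (-10/7)/(z + 4) + (5/28)/(z + 11) + (5/4)/(z + 3)


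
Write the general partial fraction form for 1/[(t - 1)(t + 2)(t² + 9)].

Two linear + quadratic: α/(t - 1) + β/(t + 2) + (γt + δ)/(t² + 9)


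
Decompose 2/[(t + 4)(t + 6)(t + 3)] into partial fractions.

Using cover-up method: A = -1, B = 1/3, C = 2/3
Result: -1/(t + 4) + (1/3)/(t + 6) + (2/3)/(t + 3)


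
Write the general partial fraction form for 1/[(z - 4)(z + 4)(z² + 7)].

Two linear + quadratic: A/(z - 4) + B/(z + 4) + (Cz + D)/(z² + 7)


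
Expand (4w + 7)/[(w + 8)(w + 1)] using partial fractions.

At w=-8: α = (4·(-8) + 7)/(-8 + 1) = 25/7. At w=-1: β = (4·(-1) + 7)/(-1 + 8) = 3/7
Result: (25/7)/(w + 8) + (3/7)/(w + 1)


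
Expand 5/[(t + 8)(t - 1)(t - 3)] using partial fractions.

Using cover-up method: α = 5/99, β = -5/18, γ = 5/22
Result: (5/99)/(t + 8) - (5/18)/(t - 1) + (5/22)/(t - 3)


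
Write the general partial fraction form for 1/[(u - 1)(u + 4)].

Distinct linear factors: α/(u - 1) + β/(u + 4)


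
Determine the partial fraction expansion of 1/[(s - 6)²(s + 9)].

Cover-up at s=-9: γ = 1/(-9 - 6)² = 1/225. Cover-up at s=6: β = 1/(6 + 9) = 1/15. Comparing s² coeff: α = -γ = -1/225
Result: (-1/225)/(s - 6) + (1/15)/(s - 6)² + (1/225)/(s + 9)


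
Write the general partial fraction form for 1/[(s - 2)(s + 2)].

Distinct linear factors: A/(s - 2) + B/(s + 2)


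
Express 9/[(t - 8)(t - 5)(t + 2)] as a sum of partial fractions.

Using cover-up method: P = 3/10, Q = -3/7, R = 9/70
Result: (3/10)/(t - 8) - (3/7)/(t - 5) + (9/70)/(t + 2)


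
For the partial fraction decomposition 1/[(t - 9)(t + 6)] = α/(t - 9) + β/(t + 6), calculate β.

Cover-up at t = -6: β = 1/(-6 - 9) = -1/15


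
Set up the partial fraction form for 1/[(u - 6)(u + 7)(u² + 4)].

Two linear + quadratic: α/(u - 6) + β/(u + 7) + (γu + δ)/(u² + 4)


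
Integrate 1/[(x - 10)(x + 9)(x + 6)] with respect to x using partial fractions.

Cover-up: α = 1/304, β = 1/57, γ = -1/48. Decomposition: (1/304)/(x - 10) + (1/57)/(x + 9) - (1/48)/(x + 6). Integrate each term: (1/304) ln|(x - 10)| + (1/57) ln|(x + 9)| - (1/48) ln|(x + 6)| + C


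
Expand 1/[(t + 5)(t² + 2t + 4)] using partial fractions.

Cover-up at t = -5: P = 1/((-5)² + 2·(-5) + 4) = 1/19. Then Q = -P = -1/19, R = -P·(2 - 5) = 3/19
Result: (1/19)/(t + 5) - ((1/19)t - 3/19)/(t² + 2t + 4)


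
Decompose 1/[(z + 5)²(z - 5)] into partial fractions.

Cover-up at z=5: R = 1/(5 + 5)² = 1/100. Cover-up at z=-5: Q = 1/(-5 - 5) = -1/10. Comparing z² coeff: P = -R = -1/100
Result: (-1/100)/(z + 5) - (1/10)/(z + 5)² + (1/100)/(z - 5)


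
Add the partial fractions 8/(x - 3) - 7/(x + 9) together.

Common denominator (x - 3)(x + 9). Numerator: 8(x + 9) - 7(x - 3) = (8x + 72) - (7x - 21) = x + 93
Result: (x + 93)/[(x - 3)(x + 9)]


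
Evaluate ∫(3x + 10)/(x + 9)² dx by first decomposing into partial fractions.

Decompose: α = 3, β = 3·(-9) + 10 = -17, so (3x + 10)/(x + 9)² = 3/(x + 9) - 17/(x + 9)². Integrate: ∫ α/(x + 9) dx = 3 ln|(x + 9)|; ∫ β/(x + 9)² dx = 17/(x + 9). Sum: 3 ln|(x + 9)| + 17/(x + 9) + C


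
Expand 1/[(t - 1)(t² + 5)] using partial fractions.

Cover-up at t = 1: P = 1/(1² + 5) = 1/6. Then Q = -P = -1/6, R = -P·(0 + 1) = -1/6
Result: (1/6)/(t - 1) - ((1/6)t + 1/6)/(t² + 5)


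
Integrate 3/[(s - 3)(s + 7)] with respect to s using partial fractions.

Decompose: 3/[(s - 3)(s + 7)] = (3/10)/(s - 3) - (3/10)/(s + 7). Integrate each term: (3/10) ln|(s - 3)| - (3/10) ln|(s + 7)| + C


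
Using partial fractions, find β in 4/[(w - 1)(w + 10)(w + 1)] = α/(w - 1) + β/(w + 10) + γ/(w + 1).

Cover-up at w = -10: β = 4/[(-10 - 1)(-10 + 1)] = 4/[(-11)(-9)] = 4/99


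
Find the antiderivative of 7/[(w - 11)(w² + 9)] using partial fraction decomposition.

Cover-up at w=11: A = 7/(11²+9) = 7/130. Coeff matching: B = -7/130, C = -77/130. Decomposition: (7/130)/(w - 11) - ((7/130)w + 77/130)/(w² + 9). Integrate: linear → ln, quadratic → (1/2)ln + arctan: (7/130) ln|(w - 11)| - (7/260) ln(w² + 9) - (77/390) arctan(w/3) + C


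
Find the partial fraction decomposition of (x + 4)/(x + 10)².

(x + 4) = P(x + 10) + Q. At x = -10: Q = 1·(-10) + 4 = -6. Coeff of x: P = 1
Result: 1/(x + 10) - 6/(x + 10)²


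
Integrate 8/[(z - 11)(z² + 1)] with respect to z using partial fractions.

Cover-up at z=11: P = 8/(11²+1) = 4/61. Coeff matching: Q = -4/61, R = -44/61. Decomposition: (4/61)/(z - 11) - ((4/61)z + 44/61)/(z² + 1). Integrate: linear → ln, quadratic → (1/2)ln + arctan: (4/61) ln|(z - 11)| - (2/61) ln(z² + 1) - (44/61) arctan(z) + C


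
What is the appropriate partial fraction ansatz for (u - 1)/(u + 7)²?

Repeated linear factor: P/(u + 7) + Q/(u + 7)²


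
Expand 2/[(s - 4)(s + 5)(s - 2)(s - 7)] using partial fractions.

Using Heaviside cover-up: (-1/27)/(s - 4) - (1/378)/(s + 5) + (1/35)/(s - 2) + (1/90)/(s - 7)


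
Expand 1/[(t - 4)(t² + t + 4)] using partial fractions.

Cover-up at t = 4: P = 1/(4² + 1·4 + 4) = 1/24. Then Q = -P = -1/24, R = -P·(1 + 4) = -5/24
Result: (1/24)/(t - 4) - ((1/24)t + 5/24)/(t² + t + 4)


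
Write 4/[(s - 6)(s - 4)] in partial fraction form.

4/(s - 6)(s - 4) = α/(s - 6) + β/(s - 4). α = 4/(6 - 4) = 2, β = 4/(4 - 6) = -2
Result: 2/(s - 6) - 2/(s - 4)


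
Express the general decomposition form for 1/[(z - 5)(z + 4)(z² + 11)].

Two linear + quadratic: A/(z - 5) + B/(z + 4) + (Cz + D)/(z² + 11)


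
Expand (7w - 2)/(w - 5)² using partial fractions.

(7w - 2) = A(w - 5) + B. At w = 5: B = 7·5 - 2 = 33. Coeff of w: A = 7
Result: 7/(w - 5) + 33/(w - 5)²


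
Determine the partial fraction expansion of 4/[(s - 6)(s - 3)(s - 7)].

Using cover-up method: α = -4/3, β = 1/3, γ = 1
Result: (-4/3)/(s - 6) + (1/3)/(s - 3) + 1/(s - 7)


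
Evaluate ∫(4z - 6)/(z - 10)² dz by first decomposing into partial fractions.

Decompose: P = 4, Q = 4·10 - 6 = 34, so (4z - 6)/(z - 10)² = 4/(z - 10) + 34/(z - 10)². Integrate: ∫ P/(z - 10) dz = 4 ln|(z - 10)|; ∫ Q/(z - 10)² dz = -34/(z - 10). Sum: 4 ln|(z - 10)| - 34/(z - 10) + C


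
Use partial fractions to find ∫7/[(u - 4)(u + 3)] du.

Decompose: 7/[(u - 4)(u + 3)] = 1/(u - 4) - 1/(u + 3). Integrate each term: ln|(u - 4)| - ln|(u + 3)| + C


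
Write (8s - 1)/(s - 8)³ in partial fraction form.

(8s - 1) = P(s - 8)² + Q(s - 8) + R. At s = 8: R = 8·8 - 1 = 63. Coefficients: P = 0, Q = 8
Result: 8/(s - 8)² + 63/(s - 8)³


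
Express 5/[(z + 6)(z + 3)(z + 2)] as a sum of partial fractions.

Using cover-up method: A = 5/12, B = -5/3, C = 5/4
Result: (5/12)/(z + 6) - (5/3)/(z + 3) + (5/4)/(z + 2)


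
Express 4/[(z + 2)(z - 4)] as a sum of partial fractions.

4/(z + 2)(z - 4) = α/(z + 2) + β/(z - 4). α = 4/(-2 - 4) = -2/3, β = 4/(4 + 2) = 2/3
Result: (-2/3)/(z + 2) + (2/3)/(z - 4)


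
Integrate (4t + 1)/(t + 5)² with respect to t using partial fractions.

Decompose: A = 4, B = 4·(-5) + 1 = -19, so (4t + 1)/(t + 5)² = 4/(t + 5) - 19/(t + 5)². Integrate: ∫ A/(t + 5) dt = 4 ln|(t + 5)|; ∫ B/(t + 5)² dt = 19/(t + 5). Sum: 4 ln|(t + 5)| + 19/(t + 5) + C


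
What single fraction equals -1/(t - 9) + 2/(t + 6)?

Common denominator (t - 9)(t + 6). Numerator: -1(t + 6) + 2(t - 9) = (-t - 6) + (2t - 18) = t - 24
Result: (t - 24)/[(t - 9)(t + 6)]


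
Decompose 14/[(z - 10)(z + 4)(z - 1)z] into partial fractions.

Using Heaviside cover-up: (1/90)/(z - 10) - (1/20)/(z + 4) - (14/45)/(z - 1) + (7/20)/z


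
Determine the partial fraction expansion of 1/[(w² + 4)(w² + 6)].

Coefficient matching gives α = γ = 0, β = 1/(6-4) = 1/2, δ = -β = -1/2
Result: (1/2)/(w² + 4) - (1/2)/(w² + 6)


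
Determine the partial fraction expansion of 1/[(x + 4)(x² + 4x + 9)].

Cover-up at x = -4: α = 1/((-4)² + 4·(-4) + 9) = 1/9. Then β = -α = -1/9, γ = -α·(4 - 4) = 0
Result: (1/9)/(x + 4) - ((1/9)x)/(x² + 4x + 9)


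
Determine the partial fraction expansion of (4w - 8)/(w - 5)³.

(4w - 8) = α(w - 5)² + β(w - 5) + γ. At w = 5: γ = 4·5 - 8 = 12. Coefficients: α = 0, β = 4
Result: 4/(w - 5)² + 12/(w - 5)³


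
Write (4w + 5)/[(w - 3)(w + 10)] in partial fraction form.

At w=3: A = (4·3 + 5)/(3 + 10) = 17/13. At w=-10: B = (4·(-10) + 5)/(-10 - 3) = 35/13
Result: (17/13)/(w - 3) + (35/13)/(w + 10)


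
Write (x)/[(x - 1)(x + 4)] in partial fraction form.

At x=1: α = (1·1 + 0)/(1 + 4) = 1/5. At x=-4: β = (1·(-4) + 0)/(-4 - 1) = 4/5
Result: (1/5)/(x - 1) + (4/5)/(x + 4)


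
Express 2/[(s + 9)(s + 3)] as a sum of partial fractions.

2/(s + 9)(s + 3) = A/(s + 9) + B/(s + 3). A = 2/(-9 + 3) = -1/3, B = 2/(-3 + 9) = 1/3
Result: (-1/3)/(s + 9) + (1/3)/(s + 3)


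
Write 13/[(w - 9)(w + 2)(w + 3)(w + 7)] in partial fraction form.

Using Heaviside cover-up: (13/2112)/(w - 9) - (13/55)/(w + 2) + (13/48)/(w + 3) - (13/320)/(w + 7)


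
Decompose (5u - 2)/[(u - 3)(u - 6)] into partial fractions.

At u=3: α = (5·3 - 2)/(3 - 6) = -13/3. At u=6: β = (5·6 - 2)/(6 - 3) = 28/3
Result: (-13/3)/(u - 3) + (28/3)/(u - 6)


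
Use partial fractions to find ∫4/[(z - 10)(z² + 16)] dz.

Cover-up at z=10: P = 4/(10²+16) = 1/29. Coeff matching: Q = -1/29, R = -10/29. Decomposition: (1/29)/(z - 10) - ((1/29)z + 10/29)/(z² + 16). Integrate: linear → ln, quadratic → (1/2)ln + arctan: (1/29) ln|(z - 10)| - (1/58) ln(z² + 16) - (5/58) arctan(z/4) + C


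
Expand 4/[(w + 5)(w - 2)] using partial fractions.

4/(w + 5)(w - 2) = α/(w + 5) + β/(w - 2). α = 4/(-5 - 2) = -4/7, β = 4/(2 + 5) = 4/7
Result: (-4/7)/(w + 5) + (4/7)/(w - 2)


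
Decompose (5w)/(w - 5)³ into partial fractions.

(5w) = A(w - 5)² + B(w - 5) + C. At w = 5: C = 5·5 + 0 = 25. Coefficients: A = 0, B = 5
Result: 5/(w - 5)² + 25/(w - 5)³


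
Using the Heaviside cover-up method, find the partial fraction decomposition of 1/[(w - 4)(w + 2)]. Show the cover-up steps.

Cover (w - 4): set w=4, get A = 1/(4 + 2) = 1/6. Cover (w + 2): set w=-2, get B = 1/(-2 - 4) = -1/6.
Result: (1/6)/(w - 4) - (1/6)/(w + 2)


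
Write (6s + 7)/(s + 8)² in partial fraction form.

(6s + 7) = A(s + 8) + B. At s = -8: B = 6·(-8) + 7 = -41. Coeff of s: A = 6
Result: 6/(s + 8) - 41/(s + 8)²


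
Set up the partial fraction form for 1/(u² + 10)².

Repeated quadratic factor: (Au + B)/(u² + 10) + (Cu + D)/(u² + 10)²


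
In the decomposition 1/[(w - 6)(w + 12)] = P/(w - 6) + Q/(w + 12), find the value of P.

Cover-up at w = 6: P = 1/(6 + 12) = 1/18


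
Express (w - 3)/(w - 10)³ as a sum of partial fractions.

(w - 3) = P(w - 10)² + Q(w - 10) + R. At w = 10: R = 1·10 - 3 = 7. Coefficients: P = 0, Q = 1
Result: 1/(w - 10)² + 7/(w - 10)³


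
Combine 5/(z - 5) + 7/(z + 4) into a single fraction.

Common denominator (z - 5)(z + 4). Numerator: 5(z + 4) + 7(z - 5) = (5z + 20) + (7z - 35) = 12z - 15
Result: (12z - 15)/[(z - 5)(z + 4)]


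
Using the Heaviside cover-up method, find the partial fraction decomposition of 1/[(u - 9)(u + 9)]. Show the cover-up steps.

Cover (u - 9): set u=9, get A = 1/(9 + 9) = 1/18. Cover (u + 9): set u=-9, get B = 1/(-9 - 9) = -1/18.
Result: (1/18)/(u - 9) - (1/18)/(u + 9)


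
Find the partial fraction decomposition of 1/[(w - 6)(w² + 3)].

Cover-up at w = 6: P = 1/(6² + 3) = 1/39. Then Q = -P = -1/39, R = -P·(0 + 6) = -2/13
Result: (1/39)/(w - 6) - ((1/39)w + 2/13)/(w² + 3)


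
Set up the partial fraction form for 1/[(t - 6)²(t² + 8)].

Repeated linear + quadratic: α/(t - 6) + β/(t - 6)² + (γt + δ)/(t² + 8)


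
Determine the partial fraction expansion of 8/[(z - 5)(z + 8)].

8/(z - 5)(z + 8) = P/(z - 5) + Q/(z + 8). P = 8/(5 + 8) = 8/13, Q = 8/(-8 - 5) = -8/13
Result: (8/13)/(z - 5) - (8/13)/(z + 8)


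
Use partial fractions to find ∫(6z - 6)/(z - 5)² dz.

Decompose: A = 6, B = 6·5 - 6 = 24, so (6z - 6)/(z - 5)² = 6/(z - 5) + 24/(z - 5)². Integrate: ∫ A/(z - 5) dz = 6 ln|(z - 5)|; ∫ B/(z - 5)² dz = -24/(z - 5). Sum: 6 ln|(z - 5)| - 24/(z - 5) + C


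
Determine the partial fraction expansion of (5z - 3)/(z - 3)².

(5z - 3) = α(z - 3) + β. At z = 3: β = 5·3 - 3 = 12. Coeff of z: α = 5
Result: 5/(z - 3) + 12/(z - 3)²


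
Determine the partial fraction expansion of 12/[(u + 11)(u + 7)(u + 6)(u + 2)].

Using Heaviside cover-up: (-1/15)/(u + 11) + (3/5)/(u + 7) - (3/5)/(u + 6) + (1/15)/(u + 2)


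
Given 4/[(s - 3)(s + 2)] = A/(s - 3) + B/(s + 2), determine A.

Cover-up at s = 3: A = 4/(3 + 2) = 4/5


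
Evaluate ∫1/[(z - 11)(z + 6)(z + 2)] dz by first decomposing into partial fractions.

Cover-up: α = 1/221, β = 1/68, γ = -1/52. Decomposition: (1/221)/(z - 11) + (1/68)/(z + 6) - (1/52)/(z + 2). Integrate each term: (1/221) ln|(z - 11)| + (1/68) ln|(z + 6)| - (1/52) ln|(z + 2)| + C


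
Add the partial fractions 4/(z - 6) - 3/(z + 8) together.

Common denominator (z - 6)(z + 8). Numerator: 4(z + 8) - 3(z - 6) = (4z + 32) - (3z - 18) = z + 50
Result: (z + 50)/[(z - 6)(z + 8)]


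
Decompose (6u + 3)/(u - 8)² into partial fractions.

(6u + 3) = A(u - 8) + B. At u = 8: B = 6·8 + 3 = 51. Coeff of u: A = 6
Result: 6/(u - 8) + 51/(u - 8)²


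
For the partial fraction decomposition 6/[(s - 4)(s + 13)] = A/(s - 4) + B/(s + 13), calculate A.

Cover-up at s = 4: A = 6/(4 + 13) = 6/17


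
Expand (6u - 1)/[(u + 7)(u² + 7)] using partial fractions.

At u=-7: A = (6·(-7) - 1)/((-7)² + 7) = -43/56. B = -A = 43/56, C = 6 - (-7)·A = 5/8
Result: (-43/56)/(u + 7) + ((43/56)u + 5/8)/(u² + 7)


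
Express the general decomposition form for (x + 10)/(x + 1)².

Repeated linear factor: α/(x + 1) + β/(x + 1)²


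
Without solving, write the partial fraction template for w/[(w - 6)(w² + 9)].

Linear + irreducible quadratic: P/(w - 6) + (Qw + R)/(w² + 9)


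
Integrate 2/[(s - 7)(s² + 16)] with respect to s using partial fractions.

Cover-up at s=7: α = 2/(7²+16) = 2/65. Coeff matching: β = -2/65, γ = -14/65. Decomposition: (2/65)/(s - 7) - ((2/65)s + 14/65)/(s² + 16). Integrate: linear → ln, quadratic → (1/2)ln + arctan: (2/65) ln|(s - 7)| - (1/65) ln(s² + 16) - (7/130) arctan(s/4) + C


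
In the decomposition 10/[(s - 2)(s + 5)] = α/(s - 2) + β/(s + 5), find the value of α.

Cover-up at s = 2: α = 10/(2 + 5) = 10/7


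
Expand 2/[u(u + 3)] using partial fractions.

2/u(u + 3) = P/u + Q/(u + 3). P = 2/(0 + 3) = 2/3, Q = 2/(-3 - 0) = -2/3
Result: (2/3)/u - (2/3)/(u + 3)


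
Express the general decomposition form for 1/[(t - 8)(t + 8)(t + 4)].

Three distinct linear factors: P/(t - 8) + Q/(t + 8) + R/(t + 4)


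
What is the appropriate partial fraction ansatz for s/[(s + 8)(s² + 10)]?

Linear + irreducible quadratic: P/(s + 8) + (Qs + R)/(s² + 10)


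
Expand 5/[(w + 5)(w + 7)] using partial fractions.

5/(w + 5)(w + 7) = A/(w + 5) + B/(w + 7). A = 5/(-5 + 7) = 5/2, B = 5/(-7 + 5) = -5/2
Result: (5/2)/(w + 5) - (5/2)/(w + 7)


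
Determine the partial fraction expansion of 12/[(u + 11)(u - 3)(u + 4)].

Using cover-up method: P = 6/49, Q = 6/49, R = -12/49
Result: (6/49)/(u + 11) + (6/49)/(u - 3) - (12/49)/(u + 4)


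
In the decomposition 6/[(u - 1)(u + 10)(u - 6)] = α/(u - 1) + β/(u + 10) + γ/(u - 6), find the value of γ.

Cover-up at u = 6: γ = 6/[(6 - 1)(6 + 10)] = 6/[(5)(16)] = 6/80 = 3/40


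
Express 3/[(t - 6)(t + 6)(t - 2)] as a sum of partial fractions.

Using cover-up method: P = 1/16, Q = 1/32, R = -3/32
Result: (1/16)/(t - 6) + (1/32)/(t + 6) - (3/32)/(t - 2)


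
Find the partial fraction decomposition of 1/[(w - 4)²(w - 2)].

Cover-up at w=2: γ = 1/(2 - 4)² = 1/4. Cover-up at w=4: β = 1/(4 - 2) = 1/2. Comparing w² coeff: α = -γ = -1/4
Result: (-1/4)/(w - 4) + (1/2)/(w - 4)² + (1/4)/(w - 2)


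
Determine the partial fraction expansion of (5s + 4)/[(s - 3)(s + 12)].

At s=3: P = (5·3 + 4)/(3 + 12) = 19/15. At s=-12: Q = (5·(-12) + 4)/(-12 - 3) = 56/15
Result: (19/15)/(s - 3) + (56/15)/(s + 12)


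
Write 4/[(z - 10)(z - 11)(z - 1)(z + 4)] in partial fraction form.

Using Heaviside cover-up: (-2/63)/(z - 10) + (2/75)/(z - 11) + (2/225)/(z - 1) - (2/525)/(z + 4)


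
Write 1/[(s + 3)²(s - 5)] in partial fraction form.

Cover-up at s=5: R = 1/(5 + 3)² = 1/64. Cover-up at s=-3: Q = 1/(-3 - 5) = -1/8. Comparing s² coeff: P = -R = -1/64
Result: (-1/64)/(s + 3) - (1/8)/(s + 3)² + (1/64)/(s - 5)


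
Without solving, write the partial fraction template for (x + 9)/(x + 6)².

Repeated linear factor: P/(x + 6) + Q/(x + 6)²


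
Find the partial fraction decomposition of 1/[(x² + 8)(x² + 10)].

Coefficient matching gives α = γ = 0, β = 1/(10-8) = 1/2, δ = -β = -1/2
Result: (1/2)/(x² + 8) - (1/2)/(x² + 10)


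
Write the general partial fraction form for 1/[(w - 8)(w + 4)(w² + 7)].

Two linear + quadratic: α/(w - 8) + β/(w + 4) + (γw + δ)/(w² + 7)


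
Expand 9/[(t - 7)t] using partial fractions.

9/(t - 7)t = P/(t - 7) + Q/t. P = 9/(7 - 0) = 9/7, Q = 9/(0 - 7) = -9/7
Result: (9/7)/(t - 7) - (9/7)/t


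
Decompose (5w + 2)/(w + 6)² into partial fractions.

(5w + 2) = P(w + 6) + Q. At w = -6: Q = 5·(-6) + 2 = -28. Coeff of w: P = 5
Result: 5/(w + 6) - 28/(w + 6)²


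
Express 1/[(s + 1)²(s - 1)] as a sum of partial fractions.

Cover-up at s=1: γ = 1/(1 + 1)² = 1/4. Cover-up at s=-1: β = 1/(-1 - 1) = -1/2. Comparing s² coeff: α = -γ = -1/4
Result: (-1/4)/(s + 1) - (1/2)/(s + 1)² + (1/4)/(s - 1)


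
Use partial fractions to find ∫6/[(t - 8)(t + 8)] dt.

Decompose: 6/[(t - 8)(t + 8)] = (3/8)/(t - 8) - (3/8)/(t + 8). Integrate each term: (3/8) ln|(t - 8)| - (3/8) ln|(t + 8)| + C


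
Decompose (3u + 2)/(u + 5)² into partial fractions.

(3u + 2) = α(u + 5) + β. At u = -5: β = 3·(-5) + 2 = -13. Coeff of u: α = 3
Result: 3/(u + 5) - 13/(u + 5)²


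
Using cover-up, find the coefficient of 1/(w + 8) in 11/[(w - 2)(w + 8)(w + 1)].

Cover (w + 8), set w=-8: 11/[(-8 - 2)(-8 + 1)] = 11/70


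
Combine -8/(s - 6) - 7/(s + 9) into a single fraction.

Common denominator (s - 6)(s + 9). Numerator: -8(s + 9) - 7(s - 6) = (-8s - 72) - (7s - 42) = -15s - 30
Result: (-15s - 30)/[(s - 6)(s + 9)]


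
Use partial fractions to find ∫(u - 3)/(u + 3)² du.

Decompose: α = 1, β = 1·(-3) - 3 = -6, so (u - 3)/(u + 3)² = 1/(u + 3) - 6/(u + 3)². Integrate: ∫ α/(u + 3) du = ln|(u + 3)|; ∫ β/(u + 3)² du = 6/(u + 3). Sum: ln|(u + 3)| + 6/(u + 3) + C


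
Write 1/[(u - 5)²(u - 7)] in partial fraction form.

Cover-up at u=7: C = 1/(7 - 5)² = 1/4. Cover-up at u=5: B = 1/(5 - 7) = -1/2. Comparing u² coeff: A = -C = -1/4
Result: (-1/4)/(u - 5) - (1/2)/(u - 5)² + (1/4)/(u - 7)


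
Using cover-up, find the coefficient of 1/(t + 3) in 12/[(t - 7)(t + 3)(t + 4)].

Cover (t + 3), set t=-3: 12/[(-3 - 7)(-3 + 4)] = -6/5


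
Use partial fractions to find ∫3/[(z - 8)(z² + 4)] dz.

Cover-up at z=8: A = 3/(8²+4) = 3/68. Coeff matching: B = -3/68, C = -6/17. Decomposition: (3/68)/(z - 8) - ((3/68)z + 6/17)/(z² + 4). Integrate: linear → ln, quadratic → (1/2)ln + arctan: (3/68) ln|(z - 8)| - (3/136) ln(z² + 4) - (3/17) arctan(z/2) + C


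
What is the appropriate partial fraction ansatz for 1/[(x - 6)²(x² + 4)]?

Repeated linear + quadratic: P/(x - 6) + Q/(x - 6)² + (Rx + S)/(x² + 4)


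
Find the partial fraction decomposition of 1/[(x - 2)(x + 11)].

1/(x - 2)(x + 11) = A/(x - 2) + B/(x + 11). A = 1/(2 + 11) = 1/13, B = 1/(-11 - 2) = -1/13
Result: (1/13)/(x - 2) - (1/13)/(x + 11)


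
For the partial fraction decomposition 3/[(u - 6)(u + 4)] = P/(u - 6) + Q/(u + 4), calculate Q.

Cover-up at u = -4: Q = 3/(-4 - 6) = -3/10


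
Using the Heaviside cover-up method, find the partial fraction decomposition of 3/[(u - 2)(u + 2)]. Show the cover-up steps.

Cover (u - 2): set u=2, get A = 3/(2 + 2) = 3/4. Cover (u + 2): set u=-2, get B = 3/(-2 - 2) = -3/4.
Result: (3/4)/(u - 2) - (3/4)/(u + 2)


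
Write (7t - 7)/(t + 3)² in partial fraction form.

(7t - 7) = A(t + 3) + B. At t = -3: B = 7·(-3) - 7 = -28. Coeff of t: A = 7
Result: 7/(t + 3) - 28/(t + 3)²


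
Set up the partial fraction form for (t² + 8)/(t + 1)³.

Repeated linear factor (power 3): A/(t + 1) + B/(t + 1)² + C/(t + 1)³


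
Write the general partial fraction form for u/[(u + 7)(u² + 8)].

Linear + irreducible quadratic: P/(u + 7) + (Qu + R)/(u² + 8)


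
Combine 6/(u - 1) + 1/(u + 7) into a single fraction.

Common denominator (u - 1)(u + 7). Numerator: 6(u + 7) + 1(u - 1) = (6u + 42) + (u - 1) = 7u + 41
Result: (7u + 41)/[(u - 1)(u + 7)]


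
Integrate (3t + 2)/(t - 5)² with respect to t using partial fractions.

Decompose: α = 3, β = 3·5 + 2 = 17, so (3t + 2)/(t - 5)² = 3/(t - 5) + 17/(t - 5)². Integrate: ∫ α/(t - 5) dt = 3 ln|(t - 5)|; ∫ β/(t - 5)² dt = -17/(t - 5). Sum: 3 ln|(t - 5)| - 17/(t - 5) + C


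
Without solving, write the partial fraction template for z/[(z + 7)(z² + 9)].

Linear + irreducible quadratic: P/(z + 7) + (Qz + R)/(z² + 9)


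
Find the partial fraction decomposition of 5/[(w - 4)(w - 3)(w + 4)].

Using cover-up method: P = 5/8, Q = -5/7, R = 5/56
Result: (5/8)/(w - 4) - (5/7)/(w - 3) + (5/56)/(w + 4)


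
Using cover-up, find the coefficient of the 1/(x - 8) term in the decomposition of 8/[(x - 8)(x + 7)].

Cover (x - 8), set x=8: 8/((x + 7) at x=8) = 8/(15) = 8/15


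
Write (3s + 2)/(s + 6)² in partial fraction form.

(3s + 2) = A(s + 6) + B. At s = -6: B = 3·(-6) + 2 = -16. Coeff of s: A = 3
Result: 3/(s + 6) - 16/(s + 6)²


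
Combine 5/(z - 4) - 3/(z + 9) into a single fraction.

Common denominator (z - 4)(z + 9). Numerator: 5(z + 9) - 3(z - 4) = (5z + 45) - (3z - 12) = 2z + 57
Result: (2z + 57)/[(z - 4)(z + 9)]


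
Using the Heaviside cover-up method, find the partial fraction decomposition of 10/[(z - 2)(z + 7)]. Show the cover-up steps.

Cover (z - 2): set z=2, get A = 10/(2 + 7) = 10/9. Cover (z + 7): set z=-7, get B = 10/(-7 - 2) = -10/9.
Result: (10/9)/(z - 2) - (10/9)/(z + 7)


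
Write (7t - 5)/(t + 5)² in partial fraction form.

(7t - 5) = α(t + 5) + β. At t = -5: β = 7·(-5) - 5 = -40. Coeff of t: α = 7
Result: 7/(t + 5) - 40/(t + 5)²


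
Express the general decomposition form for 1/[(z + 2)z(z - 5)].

Three distinct linear factors: A/(z + 2) + B/z + C/(z - 5)


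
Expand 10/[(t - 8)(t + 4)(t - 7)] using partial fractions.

Using cover-up method: A = 5/6, B = 5/66, C = -10/11
Result: (5/6)/(t - 8) + (5/66)/(t + 4) - (10/11)/(t - 7)


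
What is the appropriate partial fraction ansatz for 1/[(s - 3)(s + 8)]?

Distinct linear factors: A/(s - 3) + B/(s + 8)


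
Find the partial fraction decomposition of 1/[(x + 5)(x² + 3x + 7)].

Cover-up at x = -5: P = 1/((-5)² + 3·(-5) + 7) = 1/17. Then Q = -P = -1/17, R = -P·(3 - 5) = 2/17
Result: (1/17)/(x + 5) - ((1/17)x - 2/17)/(x² + 3x + 7)


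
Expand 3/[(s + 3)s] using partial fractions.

3/(s + 3)s = A/(s + 3) + B/s. A = 3/(-3 - 0) = -1, B = 3/(0 + 3) = 1
Result: -1/(s + 3) + 1/s


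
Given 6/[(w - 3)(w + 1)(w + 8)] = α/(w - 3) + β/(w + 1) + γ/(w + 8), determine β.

Cover-up at w = -1: β = 6/[(-1 - 3)(-1 + 8)] = 6/[(-4)(7)] = -6/28 = -3/14


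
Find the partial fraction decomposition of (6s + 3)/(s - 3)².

(6s + 3) = α(s - 3) + β. At s = 3: β = 6·3 + 3 = 21. Coeff of s: α = 6
Result: 6/(s - 3) + 21/(s - 3)²


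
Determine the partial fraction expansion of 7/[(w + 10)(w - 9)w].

Using cover-up method: A = 7/190, B = 7/171, C = -7/90
Result: (7/190)/(w + 10) + (7/171)/(w - 9) - (7/90)/w


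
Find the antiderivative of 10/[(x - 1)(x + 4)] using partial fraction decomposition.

Decompose: 10/[(x - 1)(x + 4)] = 2/(x - 1) - 2/(x + 4). Integrate each term: 2 ln|(x - 1)| - 2 ln|(x + 4)| + C


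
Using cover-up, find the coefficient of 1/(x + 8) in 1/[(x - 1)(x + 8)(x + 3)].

Cover (x + 8), set x=-8: 1/[(-8 - 1)(-8 + 3)] = 1/45


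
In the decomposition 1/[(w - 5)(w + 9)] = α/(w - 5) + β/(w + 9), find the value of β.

Cover-up at w = -9: β = 1/(-9 - 5) = -1/14


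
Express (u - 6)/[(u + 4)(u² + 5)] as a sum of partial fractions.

At u=-4: P = (1·(-4) - 6)/((-4)² + 5) = -10/21. Q = -P = 10/21, R = 1 - (-4)·P = -19/21
Result: (-10/21)/(u + 4) + ((10/21)u - 19/21)/(u² + 5)


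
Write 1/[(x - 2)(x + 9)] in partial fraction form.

1/(x - 2)(x + 9) = P/(x - 2) + Q/(x + 9). P = 1/(2 + 9) = 1/11, Q = 1/(-9 - 2) = -1/11
Result: (1/11)/(x - 2) - (1/11)/(x + 9)


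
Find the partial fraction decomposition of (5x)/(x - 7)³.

(5x) = P(x - 7)² + Q(x - 7) + R. At x = 7: R = 5·7 + 0 = 35. Coefficients: P = 0, Q = 5
Result: 5/(x - 7)² + 35/(x - 7)³


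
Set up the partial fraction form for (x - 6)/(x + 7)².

Repeated linear factor: α/(x + 7) + β/(x + 7)²


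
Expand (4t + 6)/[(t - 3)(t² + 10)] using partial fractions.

At t=3: P = (4·3 + 6)/(3² + 10) = 18/19. Q = -P = -18/19, R = 4 - 3·P = 22/19
Result: (18/19)/(t - 3) - ((18/19)t - 22/19)/(t² + 10)


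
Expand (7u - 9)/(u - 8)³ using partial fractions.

(7u - 9) = P(u - 8)² + Q(u - 8) + R. At u = 8: R = 7·8 - 9 = 47. Coefficients: P = 0, Q = 7
Result: 7/(u - 8)² + 47/(u - 8)³


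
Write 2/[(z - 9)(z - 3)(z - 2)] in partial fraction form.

Using cover-up method: P = 1/21, Q = -1/3, R = 2/7
Result: (1/21)/(z - 9) - (1/3)/(z - 3) + (2/7)/(z - 2)


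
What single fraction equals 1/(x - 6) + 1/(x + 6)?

Common denominator (x - 6)(x + 6). Numerator: 1(x + 6) + 1(x - 6) = (x + 6) + (x - 6) = 2x
Result: (2x)/[(x - 6)(x + 6)]


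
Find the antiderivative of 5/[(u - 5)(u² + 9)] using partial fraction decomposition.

Cover-up at u=5: P = 5/(5²+9) = 5/34. Coeff matching: Q = -5/34, R = -25/34. Decomposition: (5/34)/(u - 5) - ((5/34)u + 25/34)/(u² + 9). Integrate: linear → ln, quadratic → (1/2)ln + arctan: (5/34) ln|(u - 5)| - (5/68) ln(u² + 9) - (25/102) arctan(u/3) + C


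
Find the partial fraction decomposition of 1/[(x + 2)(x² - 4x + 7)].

Cover-up at x = -2: α = 1/((-2)² - 4·(-2) + 7) = 1/19. Then β = -α = -1/19, γ = -α·(-4 - 2) = 6/19
Result: (1/19)/(x + 2) - ((1/19)x - 6/19)/(x² - 4x + 7)


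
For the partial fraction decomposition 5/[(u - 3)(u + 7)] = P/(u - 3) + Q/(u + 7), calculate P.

Cover-up at u = 3: P = 5/(3 + 7) = 5/10 = 1/2


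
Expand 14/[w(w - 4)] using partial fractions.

14/w(w - 4) = α/w + β/(w - 4). α = 14/(0 - 4) = -7/2, β = 14/(4 - 0) = 7/2
Result: (-7/2)/w + (7/2)/(w - 4)


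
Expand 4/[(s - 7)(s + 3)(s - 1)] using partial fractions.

Using cover-up method: P = 1/15, Q = 1/10, R = -1/6
Result: (1/15)/(s - 7) + (1/10)/(s + 3) - (1/6)/(s - 1)


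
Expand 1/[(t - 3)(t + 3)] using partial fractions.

1/(t - 3)(t + 3) = α/(t - 3) + β/(t + 3). α = 1/(3 + 3) = 1/6, β = 1/(-3 - 3) = -1/6
Result: (1/6)/(t - 3) - (1/6)/(t + 3)


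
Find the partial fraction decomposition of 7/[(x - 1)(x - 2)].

7/(x - 1)(x - 2) = P/(x - 1) + Q/(x - 2). P = 7/(1 - 2) = -7, Q = 7/(2 - 1) = 7
Result: -7/(x - 1) + 7/(x - 2)


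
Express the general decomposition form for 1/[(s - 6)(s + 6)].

Distinct linear factors: A/(s - 6) + B/(s + 6)


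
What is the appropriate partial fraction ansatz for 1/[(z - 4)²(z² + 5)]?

Repeated linear + quadratic: A/(z - 4) + B/(z - 4)² + (Cz + D)/(z² + 5)


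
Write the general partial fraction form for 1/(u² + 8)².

Repeated quadratic factor: (Au + B)/(u² + 8) + (Cu + D)/(u² + 8)²


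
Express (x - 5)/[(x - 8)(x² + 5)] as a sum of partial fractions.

At x=8: P = (1·8 - 5)/(8² + 5) = 1/23. Q = -P = -1/23, R = 1 - 8·P = 15/23
Result: (1/23)/(x - 8) - ((1/23)x - 15/23)/(x² + 5)


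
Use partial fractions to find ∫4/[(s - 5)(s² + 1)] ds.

Cover-up at s=5: α = 4/(5²+1) = 2/13. Coeff matching: β = -2/13, γ = -10/13. Decomposition: (2/13)/(s - 5) - ((2/13)s + 10/13)/(s² + 1). Integrate: linear → ln, quadratic → (1/2)ln + arctan: (2/13) ln|(s - 5)| - (1/13) ln(s² + 1) - (10/13) arctan(s) + C


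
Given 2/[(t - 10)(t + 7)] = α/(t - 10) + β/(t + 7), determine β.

Cover-up at t = -7: β = 2/(-7 - 10) = -2/17


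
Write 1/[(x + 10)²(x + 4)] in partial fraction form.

Cover-up at x=-4: γ = 1/(-4 + 10)² = 1/36. Cover-up at x=-10: β = 1/(-10 + 4) = -1/6. Comparing x² coeff: α = -γ = -1/36
Result: (-1/36)/(x + 10) - (1/6)/(x + 10)² + (1/36)/(x + 4)


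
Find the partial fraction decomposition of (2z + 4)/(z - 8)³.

(2z + 4) = α(z - 8)² + β(z - 8) + γ. At z = 8: γ = 2·8 + 4 = 20. Coefficients: α = 0, β = 2
Result: 2/(z - 8)² + 20/(z - 8)³


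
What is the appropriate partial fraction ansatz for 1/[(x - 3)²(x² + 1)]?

Repeated linear + quadratic: α/(x - 3) + β/(x - 3)² + (γx + δ)/(x² + 1)


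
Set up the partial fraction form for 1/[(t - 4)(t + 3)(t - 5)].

Three distinct linear factors: P/(t - 4) + Q/(t + 3) + R/(t - 5)


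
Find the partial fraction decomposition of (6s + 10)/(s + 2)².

(6s + 10) = P(s + 2) + Q. At s = -2: Q = 6·(-2) + 10 = -2. Coeff of s: P = 6
Result: 6/(s + 2) - 2/(s + 2)²


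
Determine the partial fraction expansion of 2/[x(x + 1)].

2/x(x + 1) = α/x + β/(x + 1). α = 2/(0 + 1) = 2, β = 2/(-1 - 0) = -2
Result: 2/x - 2/(x + 1)


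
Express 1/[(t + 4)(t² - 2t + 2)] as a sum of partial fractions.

Cover-up at t = -4: A = 1/((-4)² - 2·(-4) + 2) = 1/26. Then B = -A = -1/26, C = -A·(-2 - 4) = 3/13
Result: (1/26)/(t + 4) - ((1/26)t - 3/13)/(t² - 2t + 2)


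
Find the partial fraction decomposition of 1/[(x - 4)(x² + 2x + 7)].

Cover-up at x = 4: α = 1/(4² + 2·4 + 7) = 1/31. Then β = -α = -1/31, γ = -α·(2 + 4) = -6/31
Result: (1/31)/(x - 4) - ((1/31)x + 6/31)/(x² + 2x + 7)


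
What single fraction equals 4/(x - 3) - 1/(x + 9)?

Common denominator (x - 3)(x + 9). Numerator: 4(x + 9) - 1(x - 3) = (4x + 36) - (x - 3) = 3x + 39
Result: (3x + 39)/[(x - 3)(x + 9)]


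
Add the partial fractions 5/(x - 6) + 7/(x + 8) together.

Common denominator (x - 6)(x + 8). Numerator: 5(x + 8) + 7(x - 6) = (5x + 40) + (7x - 42) = 12x - 2
Result: (12x - 2)/[(x - 6)(x + 8)]


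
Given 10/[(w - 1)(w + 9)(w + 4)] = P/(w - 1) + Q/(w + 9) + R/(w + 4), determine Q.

Cover-up at w = -9: Q = 10/[(-9 - 1)(-9 + 4)] = 10/[(-10)(-5)] = 10/50 = 1/5


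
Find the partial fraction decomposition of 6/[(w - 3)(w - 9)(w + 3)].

Using cover-up method: P = -1/6, Q = 1/12, R = 1/12
Result: (-1/6)/(w - 3) + (1/12)/(w - 9) + (1/12)/(w + 3)


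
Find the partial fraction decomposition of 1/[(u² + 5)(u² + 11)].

Coefficient matching gives α = γ = 0, β = 1/(11-5) = 1/6, δ = -β = -1/6
Result: (1/6)/(u² + 5) - (1/6)/(u² + 11)


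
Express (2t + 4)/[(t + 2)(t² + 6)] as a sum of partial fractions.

At t=-2: P = (2·(-2) + 4)/((-2)² + 6) = 0. Q = -P = 0, R = 2 - (-2)·P = 2
Result: (2)/(t² + 6)


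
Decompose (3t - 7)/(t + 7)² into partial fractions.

(3t - 7) = α(t + 7) + β. At t = -7: β = 3·(-7) - 7 = -28. Coeff of t: α = 3
Result: 3/(t + 7) - 28/(t + 7)²


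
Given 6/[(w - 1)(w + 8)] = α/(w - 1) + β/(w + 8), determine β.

Cover-up at w = -8: β = 6/(-8 - 1) = -6/9 = -2/3


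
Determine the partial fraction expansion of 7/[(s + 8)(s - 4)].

7/(s + 8)(s - 4) = A/(s + 8) + B/(s - 4). A = 7/(-8 - 4) = -7/12, B = 7/(4 + 8) = 7/12
Result: (-7/12)/(s + 8) + (7/12)/(s - 4)


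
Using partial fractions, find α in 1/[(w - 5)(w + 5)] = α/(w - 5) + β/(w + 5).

Cover-up at w = 5: α = 1/(5 + 5) = 1/10


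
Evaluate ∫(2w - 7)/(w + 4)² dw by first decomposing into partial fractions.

Decompose: A = 2, B = 2·(-4) - 7 = -15, so (2w - 7)/(w + 4)² = 2/(w + 4) - 15/(w + 4)². Integrate: ∫ A/(w + 4) dw = 2 ln|(w + 4)|; ∫ B/(w + 4)² dw = 15/(w + 4). Sum: 2 ln|(w + 4)| + 15/(w + 4) + C


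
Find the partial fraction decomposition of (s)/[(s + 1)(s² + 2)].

At s=-1: α = (1·(-1) + 0)/((-1)² + 2) = -1/3. β = -α = 1/3, γ = 1 - (-1)·α = 2/3
Result: (-1/3)/(s + 1) + ((1/3)s + 2/3)/(s² + 2)


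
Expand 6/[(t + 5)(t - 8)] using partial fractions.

6/(t + 5)(t - 8) = α/(t + 5) + β/(t - 8). α = 6/(-5 - 8) = -6/13, β = 6/(8 + 5) = 6/13
Result: (-6/13)/(t + 5) + (6/13)/(t - 8)


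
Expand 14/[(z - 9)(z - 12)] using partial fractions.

14/(z - 9)(z - 12) = α/(z - 9) + β/(z - 12). α = 14/(9 - 12) = -14/3, β = 14/(12 - 9) = 14/3
Result: (-14/3)/(z - 9) + (14/3)/(z - 12)


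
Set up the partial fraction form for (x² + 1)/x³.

Repeated linear factor (power 3): A/x + B/x² + C/x³


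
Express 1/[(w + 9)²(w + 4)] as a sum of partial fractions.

Cover-up at w=-4: C = 1/(-4 + 9)² = 1/25. Cover-up at w=-9: B = 1/(-9 + 4) = -1/5. Comparing w² coeff: A = -C = -1/25
Result: (-1/25)/(w + 9) - (1/5)/(w + 9)² + (1/25)/(w + 4)


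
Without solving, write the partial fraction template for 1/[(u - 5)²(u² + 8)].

Repeated linear + quadratic: P/(u - 5) + Q/(u - 5)² + (Ru + S)/(u² + 8)


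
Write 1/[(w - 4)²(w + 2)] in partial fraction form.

Cover-up at w=-2: γ = 1/(-2 - 4)² = 1/36. Cover-up at w=4: β = 1/(4 + 2) = 1/6. Comparing w² coeff: α = -γ = -1/36
Result: (-1/36)/(w - 4) + (1/6)/(w - 4)² + (1/36)/(w + 2)


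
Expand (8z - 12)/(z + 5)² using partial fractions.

(8z - 12) = P(z + 5) + Q. At z = -5: Q = 8·(-5) - 12 = -52. Coeff of z: P = 8
Result: 8/(z + 5) - 52/(z + 5)²


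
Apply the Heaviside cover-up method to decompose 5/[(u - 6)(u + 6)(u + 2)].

Cover (u - 6), u=6: A = 5/[(6 + 6)(6 + 2)] = 5/96. Cover (u + 6), u=-6: B = 5/[(-6 - 6)(-6 + 2)] = 5/48. Cover (u + 2), u=-2: C = 5/[(-2 - 6)(-2 + 6)] = -5/32.
Result: (5/96)/(u - 6) + (5/48)/(u + 6) - (5/32)/(u + 2)


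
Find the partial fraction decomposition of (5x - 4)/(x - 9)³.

(5x - 4) = A(x - 9)² + B(x - 9) + C. At x = 9: C = 5·9 - 4 = 41. Coefficients: A = 0, B = 5
Result: 5/(x - 9)² + 41/(x - 9)³


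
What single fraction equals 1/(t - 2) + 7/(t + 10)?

Common denominator (t - 2)(t + 10). Numerator: 1(t + 10) + 7(t - 2) = (t + 10) + (7t - 14) = 8t - 4
Result: (8t - 4)/[(t - 2)(t + 10)]


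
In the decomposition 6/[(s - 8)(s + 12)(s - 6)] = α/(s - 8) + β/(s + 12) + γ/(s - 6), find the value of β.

Cover-up at s = -12: β = 6/[(-12 - 8)(-12 - 6)] = 6/[(-20)(-18)] = 6/360 = 1/60


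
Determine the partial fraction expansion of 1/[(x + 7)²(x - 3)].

Cover-up at x=3: γ = 1/(3 + 7)² = 1/100. Cover-up at x=-7: β = 1/(-7 - 3) = -1/10. Comparing x² coeff: α = -γ = -1/100
Result: (-1/100)/(x + 7) - (1/10)/(x + 7)² + (1/100)/(x - 3)


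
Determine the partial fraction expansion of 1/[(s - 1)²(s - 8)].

Cover-up at s=8: R = 1/(8 - 1)² = 1/49. Cover-up at s=1: Q = 1/(1 - 8) = -1/7. Comparing s² coeff: P = -R = -1/49
Result: (-1/49)/(s - 1) - (1/7)/(s - 1)² + (1/49)/(s - 8)


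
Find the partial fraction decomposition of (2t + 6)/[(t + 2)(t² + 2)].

At t=-2: A = (2·(-2) + 6)/((-2)² + 2) = 1/3. B = -A = -1/3, C = 2 - (-2)·A = 8/3
Result: (1/3)/(t + 2) - ((1/3)t - 8/3)/(t² + 2)


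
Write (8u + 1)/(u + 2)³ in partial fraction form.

(8u + 1) = A(u + 2)² + B(u + 2) + C. At u = -2: C = 8·(-2) + 1 = -15. Coefficients: A = 0, B = 8
Result: 8/(u + 2)² - 15/(u + 2)³
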